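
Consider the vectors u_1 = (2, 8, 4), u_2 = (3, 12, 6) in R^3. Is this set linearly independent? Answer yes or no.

Form the matrix with these vectors as rows and row reduce.
R2 ← R2 − (3/2)·R1: [0, 0, 0]
1 nonzero row, so the 2 vectors span a space of dimension 1.
Since 1 < 2, the vectors are linearly dependent.

no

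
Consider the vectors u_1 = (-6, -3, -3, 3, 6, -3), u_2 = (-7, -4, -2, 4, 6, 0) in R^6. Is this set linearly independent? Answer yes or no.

yes

Form the matrix with these vectors as rows and row reduce.
R2 ← R2 − (7/6)·R1: [0, -1/2, 3/2, 1/2, -1, 7/2]
2 nonzero rows, so the 2 vectors span a space of dimension 2.
Since 2 = 2, the vectors are linearly independent.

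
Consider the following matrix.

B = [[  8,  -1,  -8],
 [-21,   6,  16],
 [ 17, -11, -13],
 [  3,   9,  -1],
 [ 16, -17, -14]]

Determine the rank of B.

3

Row reduce to echelon form.
R2 ← R2 + (21/8)·R1: [0, 27/8, -5]
R3 ← R3 − (17/8)·R1: [0, -71/8, 4]
R4 ← R4 − (3/8)·R1: [0, 75/8, 2]
R5 ← R5 − (2)·R1: [0, -15, 2]
R3 ← R3 + (71/27)·R2: [0, 0, -247/27]
R4 ← R4 − (25/9)·R2: [0, 0, 143/9]
R5 ← R5 + (40/9)·R2: [0, 0, -182/9]
R4 ← R4 + (33/19)·R3: [0, 0, 0]
R5 ← R5 − (42/19)·R3: [0, 0, 0]
Echelon form has 3 nonzero rows, so rank(B) = 3.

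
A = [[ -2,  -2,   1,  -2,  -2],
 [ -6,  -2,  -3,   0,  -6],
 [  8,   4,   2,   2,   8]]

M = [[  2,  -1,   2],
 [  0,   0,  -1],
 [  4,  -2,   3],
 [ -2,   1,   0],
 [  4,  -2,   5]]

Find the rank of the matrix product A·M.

2

First compute AM:
[[ -4,   2,  -9],
 [-48,  24, -49],
 [ 52, -26,  58]]
Now row reduce the product.
R2 ← R2 − (12)·R1: [0, 0, 59]
R3 ← R3 + (13)·R1: [0, 0, -59]
R3 ← R3 + R2: [0, 0, 0]
2 nonzero rows, so rank(AM) = 2.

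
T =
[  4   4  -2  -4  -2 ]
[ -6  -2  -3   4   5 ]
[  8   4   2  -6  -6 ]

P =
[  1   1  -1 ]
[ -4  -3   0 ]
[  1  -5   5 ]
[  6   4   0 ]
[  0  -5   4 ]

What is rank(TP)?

First compute TP:
[[-38,  -4, -22],
 [ 23,   6,  11],
 [-42,  -8, -22]]
Now row reduce the product.
R2 ← R2 + (23/38)·R1: [0, 68/19, -44/19]
R3 ← R3 − (21/19)·R1: [0, -68/19, 44/19]
R3 ← R3 + R2: [0, 0, 0]
2 nonzero rows, so rank(TP) = 2.

2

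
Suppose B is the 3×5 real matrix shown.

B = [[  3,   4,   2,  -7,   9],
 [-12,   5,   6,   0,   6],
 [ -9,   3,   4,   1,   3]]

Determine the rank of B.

2

Row reduce to echelon form.
R2 ← R2 + (4)·R1: [0, 21, 14, -28, 42]
R3 ← R3 + (3)·R1: [0, 15, 10, -20, 30]
R3 ← R3 − (5/7)·R2: [0, 0, 0, 0, 0]
Echelon form has 2 nonzero rows, so rank(B) = 2.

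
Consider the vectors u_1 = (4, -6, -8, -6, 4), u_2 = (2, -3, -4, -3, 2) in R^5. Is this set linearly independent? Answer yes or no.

Form the matrix with these vectors as rows and row reduce.
R2 ← R2 − (1/2)·R1: [0, 0, 0, 0, 0]
1 nonzero row, so the 2 vectors span a space of dimension 1.
Since 1 < 2, the vectors are linearly dependent.

no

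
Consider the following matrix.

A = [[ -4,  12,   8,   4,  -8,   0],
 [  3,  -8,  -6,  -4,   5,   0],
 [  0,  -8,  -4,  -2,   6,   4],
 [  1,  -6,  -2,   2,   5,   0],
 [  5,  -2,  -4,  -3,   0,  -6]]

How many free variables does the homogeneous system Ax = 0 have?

Row reduce to echelon form.
R2 ← R2 + (3/4)·R1: [0, 1, 0, -1, -1, 0]
R4 ← R4 + (1/4)·R1: [0, -3, 0, 3, 3, 0]
R5 ← R5 + (5/4)·R1: [0, 13, 6, 2, -10, -6]
R3 ← R3 + (8)·R2: [0, 0, -4, -10, -2, 4]
R4 ← R4 + (3)·R2: [0, 0, 0, 0, 0, 0]
R5 ← R5 − (13)·R2: [0, 0, 6, 15, 3, -6]
R5 ← R5 + (3/2)·R3: [0, 0, 0, 0, 0, 0]
3 nonzero rows, so rank(A) = 3.
A has 6 columns; by rank–nullity, nullity = 6 − 3 = 3.

3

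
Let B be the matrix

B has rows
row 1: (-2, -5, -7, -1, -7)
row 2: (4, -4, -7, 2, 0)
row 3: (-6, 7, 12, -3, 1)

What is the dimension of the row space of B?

2

Row reduce to echelon form.
R2 ← R2 + (2)·R1: [0, -14, -21, 0, -14]
R3 ← R3 − (3)·R1: [0, 22, 33, 0, 22]
R3 ← R3 + (11/7)·R2: [0, 0, 0, 0, 0]
Echelon form has 2 nonzero rows, so rank(B) = 2.
The row space has dimension equal to the rank: 2.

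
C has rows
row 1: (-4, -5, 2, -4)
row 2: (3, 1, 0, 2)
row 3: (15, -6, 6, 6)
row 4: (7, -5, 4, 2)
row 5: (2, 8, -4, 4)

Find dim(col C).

2

Row reduce to echelon form.
R2 ← R2 + (3/4)·R1: [0, -11/4, 3/2, -1]
R3 ← R3 + (15/4)·R1: [0, -99/4, 27/2, -9]
R4 ← R4 + (7/4)·R1: [0, -55/4, 15/2, -5]
R5 ← R5 + (1/2)·R1: [0, 11/2, -3, 2]
R3 ← R3 − (9)·R2: [0, 0, 0, 0]
R4 ← R4 − (5)·R2: [0, 0, 0, 0]
R5 ← R5 + (2)·R2: [0, 0, 0, 0]
Echelon form has 2 nonzero rows, so rank(C) = 2.
The column space has dimension equal to the rank: 2.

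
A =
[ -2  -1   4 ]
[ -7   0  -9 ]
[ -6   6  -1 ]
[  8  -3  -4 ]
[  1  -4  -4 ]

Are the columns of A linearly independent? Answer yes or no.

yes

Row reduce A to echelon form.
R2 ← R2 − (7/2)·R1: [0, 7/2, -23]
R3 ← R3 − (3)·R1: [0, 9, -13]
R4 ← R4 + (4)·R1: [0, -7, 12]
R5 ← R5 + (1/2)·R1: [0, -9/2, -2]
R3 ← R3 − (18/7)·R2: [0, 0, 323/7]
R4 ← R4 + (2)·R2: [0, 0, -34]
R5 ← R5 + (9/7)·R2: [0, 0, -221/7]
R4 ← R4 + (14/19)·R3: [0, 0, 0]
R5 ← R5 + (13/19)·R3: [0, 0, 0]
3 pivots among 3 columns.
Every column is a pivot column, so the columns are linearly independent.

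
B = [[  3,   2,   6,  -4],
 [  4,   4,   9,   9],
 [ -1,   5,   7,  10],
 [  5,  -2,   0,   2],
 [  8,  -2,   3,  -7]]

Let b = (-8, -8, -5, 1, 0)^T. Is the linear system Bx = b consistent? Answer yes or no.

no

Row reduce the augmented matrix [B | b].
R2 ← R2 − (4/3)·R1: [0, 4/3, 1, 43/3, 8/3]
R3 ← R3 + (1/3)·R1: [0, 17/3, 9, 26/3, -23/3]
R4 ← R4 − (5/3)·R1: [0, -16/3, -10, 26/3, 43/3]
R5 ← R5 − (8/3)·R1: [0, -22/3, -13, 11/3, 64/3]
R3 ← R3 − (17/4)·R2: [0, 0, 19/4, -209/4, -19]
R4 ← R4 + (4)·R2: [0, 0, -6, 66, 25]
R5 ← R5 + (11/2)·R2: [0, 0, -15/2, 165/2, 36]
R4 ← R4 + (24/19)·R3: [0, 0, 0, 0, 1]
R5 ← R5 + (30/19)·R3: [0, 0, 0, 0, 6]
R5 ← R5 − (6)·R4: [0, 0, 0, 0, 0]
The echelon form has 4 nonzero rows; the last pivot sits in the augmented column, so rank(B) = 3 but rank([B|b]) = 4.
Since the ranks differ, the system is inconsistent.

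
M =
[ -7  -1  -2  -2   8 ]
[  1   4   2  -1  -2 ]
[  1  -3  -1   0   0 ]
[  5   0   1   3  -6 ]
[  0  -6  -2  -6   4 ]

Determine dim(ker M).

Row reduce to echelon form.
R2 ← R2 + (1/7)·R1: [0, 27/7, 12/7, -9/7, -6/7]
R3 ← R3 + (1/7)·R1: [0, -22/7, -9/7, -2/7, 8/7]
R4 ← R4 + (5/7)·R1: [0, -5/7, -3/7, 11/7, -2/7]
R3 ← R3 + (22/27)·R2: [0, 0, 1/9, -4/3, 4/9]
R4 ← R4 + (5/27)·R2: [0, 0, -1/9, 4/3, -4/9]
R5 ← R5 + (14/9)·R2: [0, 0, 2/3, -8, 8/3]
R4 ← R4 + R3: [0, 0, 0, 0, 0]
R5 ← R5 − (6)·R3: [0, 0, 0, 0, 0]
3 nonzero rows, so rank(M) = 3.
M has 5 columns; by rank–nullity, nullity = 5 − 3 = 2.

2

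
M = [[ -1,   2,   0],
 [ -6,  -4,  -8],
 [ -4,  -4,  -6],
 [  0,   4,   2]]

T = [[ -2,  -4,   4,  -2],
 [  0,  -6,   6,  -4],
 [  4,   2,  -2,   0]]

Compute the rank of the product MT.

2

First compute MT:
[[  2,  -8,   8,  -6],
 [-20,  32, -32,  28],
 [-16,  28, -28,  24],
 [  8, -20,  20, -16]]
Now row reduce the product.
R2 ← R2 + (10)·R1: [0, -48, 48, -32]
R3 ← R3 + (8)·R1: [0, -36, 36, -24]
R4 ← R4 − (4)·R1: [0, 12, -12, 8]
R3 ← R3 − (3/4)·R2: [0, 0, 0, 0]
R4 ← R4 + (1/4)·R2: [0, 0, 0, 0]
2 nonzero rows, so rank(MT) = 2.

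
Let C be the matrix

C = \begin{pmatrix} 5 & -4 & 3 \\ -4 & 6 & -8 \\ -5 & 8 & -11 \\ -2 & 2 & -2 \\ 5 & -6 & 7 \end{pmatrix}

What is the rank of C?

Row reduce to echelon form.
R2 ← R2 + (4/5)·R1: [0, 14/5, -28/5]
R3 ← R3 + R1: [0, 4, -8]
R4 ← R4 + (2/5)·R1: [0, 2/5, -4/5]
R5 ← R5 − R1: [0, -2, 4]
R3 ← R3 − (10/7)·R2: [0, 0, 0]
R4 ← R4 − (1/7)·R2: [0, 0, 0]
R5 ← R5 + (5/7)·R2: [0, 0, 0]
Echelon form has 2 nonzero rows, so rank(C) = 2.

2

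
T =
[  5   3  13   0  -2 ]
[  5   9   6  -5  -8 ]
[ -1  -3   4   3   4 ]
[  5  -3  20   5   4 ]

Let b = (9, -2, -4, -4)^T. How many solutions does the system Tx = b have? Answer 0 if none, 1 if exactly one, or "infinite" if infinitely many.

Row reduce the augmented matrix [T | b].
R2 ← R2 − R1: [0, 6, -7, -5, -6, -11]
R3 ← R3 + (1/5)·R1: [0, -12/5, 33/5, 3, 18/5, -11/5]
R4 ← R4 − R1: [0, -6, 7, 5, 6, -13]
R3 ← R3 + (2/5)·R2: [0, 0, 19/5, 1, 6/5, -33/5]
R4 ← R4 + R2: [0, 0, 0, 0, 0, -24]
The echelon form has 4 nonzero rows; the last pivot sits in the augmented column, so rank(T) = 3 but rank([T|b]) = 4.
Since the ranks differ, the system is inconsistent.
It has no solutions.

0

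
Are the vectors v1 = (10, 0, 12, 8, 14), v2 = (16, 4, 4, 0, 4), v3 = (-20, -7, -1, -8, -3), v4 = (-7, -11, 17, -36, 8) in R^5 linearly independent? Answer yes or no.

Form the matrix with these vectors as rows and row reduce.
R2 ← R2 − (8/5)·R1: [0, 4, -76/5, -64/5, -92/5]
R3 ← R3 + (2)·R1: [0, -7, 23, 8, 25]
R4 ← R4 + (7/10)·R1: [0, -11, 127/5, -152/5, 89/5]
R3 ← R3 + (7/4)·R2: [0, 0, -18/5, -72/5, -36/5]
R4 ← R4 + (11/4)·R2: [0, 0, -82/5, -328/5, -164/5]
R4 ← R4 − (41/9)·R3: [0, 0, 0, 0, 0]
3 nonzero rows, so the 4 vectors span a space of dimension 3.
Since 3 < 4, the vectors are linearly dependent.

no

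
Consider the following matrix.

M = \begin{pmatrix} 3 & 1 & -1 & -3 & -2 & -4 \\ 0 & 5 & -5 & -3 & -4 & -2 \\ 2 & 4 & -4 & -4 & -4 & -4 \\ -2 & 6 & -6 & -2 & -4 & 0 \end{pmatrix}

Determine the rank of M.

2

Row reduce to echelon form.
R3 ← R3 − (2/3)·R1: [0, 10/3, -10/3, -2, -8/3, -4/3]
R4 ← R4 + (2/3)·R1: [0, 20/3, -20/3, -4, -16/3, -8/3]
R3 ← R3 − (2/3)·R2: [0, 0, 0, 0, 0, 0]
R4 ← R4 − (4/3)·R2: [0, 0, 0, 0, 0, 0]
Echelon form has 2 nonzero rows, so rank(M) = 2.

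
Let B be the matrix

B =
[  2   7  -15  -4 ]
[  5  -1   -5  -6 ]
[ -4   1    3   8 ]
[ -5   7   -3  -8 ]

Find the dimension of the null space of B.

Row reduce to echelon form.
R2 ← R2 − (5/2)·R1: [0, -37/2, 65/2, 4]
R3 ← R3 + (2)·R1: [0, 15, -27, 0]
R4 ← R4 + (5/2)·R1: [0, 49/2, -81/2, -18]
R3 ← R3 + (30/37)·R2: [0, 0, -24/37, 120/37]
R4 ← R4 + (49/37)·R2: [0, 0, 94/37, -470/37]
R4 ← R4 + (47/12)·R3: [0, 0, 0, 0]
3 nonzero rows, so rank(B) = 3.
B has 4 columns; by rank–nullity, nullity = 4 − 3 = 1.

1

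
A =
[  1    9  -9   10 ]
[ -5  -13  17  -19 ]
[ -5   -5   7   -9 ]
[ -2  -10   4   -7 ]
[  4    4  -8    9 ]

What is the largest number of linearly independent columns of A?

Row reduce to echelon form.
R2 ← R2 + (5)·R1: [0, 32, -28, 31]
R3 ← R3 + (5)·R1: [0, 40, -38, 41]
R4 ← R4 + (2)·R1: [0, 8, -14, 13]
R5 ← R5 − (4)·R1: [0, -32, 28, -31]
R3 ← R3 − (5/4)·R2: [0, 0, -3, 9/4]
R4 ← R4 − (1/4)·R2: [0, 0, -7, 21/4]
R5 ← R5 + R2: [0, 0, 0, 0]
R4 ← R4 − (7/3)·R3: [0, 0, 0, 0]
Echelon form has 3 nonzero rows, so rank(A) = 3.
The rank gives the maximum number of linearly independent columns: 3.

3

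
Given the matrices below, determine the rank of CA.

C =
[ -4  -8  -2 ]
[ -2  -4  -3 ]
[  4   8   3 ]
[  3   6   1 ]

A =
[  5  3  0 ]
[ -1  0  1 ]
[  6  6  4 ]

First compute CA:
[[-24, -24, -16],
 [-24, -24, -16],
 [ 30,  30,  20],
 [ 15,  15,  10]]
Now row reduce the product.
R2 ← R2 − R1: [0, 0, 0]
R3 ← R3 + (5/4)·R1: [0, 0, 0]
R4 ← R4 + (5/8)·R1: [0, 0, 0]
1 nonzero row, so rank(CA) = 1.

1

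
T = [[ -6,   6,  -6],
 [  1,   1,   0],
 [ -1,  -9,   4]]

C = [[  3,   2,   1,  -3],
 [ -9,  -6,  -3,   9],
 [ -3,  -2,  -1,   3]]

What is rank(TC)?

1

First compute TC:
[[-54, -36, -18,  54],
 [ -6,  -4,  -2,   6],
 [ 66,  44,  22, -66]]
Now row reduce the product.
R2 ← R2 − (1/9)·R1: [0, 0, 0, 0]
R3 ← R3 + (11/9)·R1: [0, 0, 0, 0]
1 nonzero row, so rank(TC) = 1.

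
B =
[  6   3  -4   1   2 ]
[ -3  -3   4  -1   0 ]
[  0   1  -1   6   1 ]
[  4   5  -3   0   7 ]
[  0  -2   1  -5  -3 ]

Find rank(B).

4

Row reduce to echelon form.
R2 ← R2 + (1/2)·R1: [0, -3/2, 2, -1/2, 1]
R4 ← R4 − (2/3)·R1: [0, 3, -1/3, -2/3, 17/3]
R3 ← R3 + (2/3)·R2: [0, 0, 1/3, 17/3, 5/3]
R4 ← R4 + (2)·R2: [0, 0, 11/3, -5/3, 23/3]
R5 ← R5 − (4/3)·R2: [0, 0, -5/3, -13/3, -13/3]
R4 ← R4 − (11)·R3: [0, 0, 0, -64, -32/3]
R5 ← R5 + (5)·R3: [0, 0, 0, 24, 4]
R5 ← R5 + (3/8)·R4: [0, 0, 0, 0, 0]
Echelon form has 4 nonzero rows, so rank(B) = 4.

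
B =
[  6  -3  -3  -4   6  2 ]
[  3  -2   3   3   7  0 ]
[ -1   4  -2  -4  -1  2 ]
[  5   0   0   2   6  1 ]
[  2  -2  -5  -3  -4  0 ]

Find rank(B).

Row reduce to echelon form.
R2 ← R2 − (1/2)·R1: [0, -1/2, 9/2, 5, 4, -1]
R3 ← R3 + (1/6)·R1: [0, 7/2, -5/2, -14/3, 0, 7/3]
R4 ← R4 − (5/6)·R1: [0, 5/2, 5/2, 16/3, 1, -2/3]
R5 ← R5 − (1/3)·R1: [0, -1, -4, -5/3, -6, -2/3]
R3 ← R3 + (7)·R2: [0, 0, 29, 91/3, 28, -14/3]
R4 ← R4 + (5)·R2: [0, 0, 25, 91/3, 21, -17/3]
R5 ← R5 − (2)·R2: [0, 0, -13, -35/3, -14, 4/3]
R4 ← R4 − (25/29)·R3: [0, 0, 0, 364/87, -91/29, -143/87]
R5 ← R5 + (13/29)·R3: [0, 0, 0, 56/29, -42/29, -22/29]
R5 ← R5 − (6/13)·R4: [0, 0, 0, 0, 0, 0]
Echelon form has 4 nonzero rows, so rank(B) = 4.

4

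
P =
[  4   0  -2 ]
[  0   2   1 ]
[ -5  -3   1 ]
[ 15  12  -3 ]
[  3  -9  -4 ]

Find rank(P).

3

Row reduce to echelon form.
R3 ← R3 + (5/4)·R1: [0, -3, -3/2]
R4 ← R4 − (15/4)·R1: [0, 12, 9/2]
R5 ← R5 − (3/4)·R1: [0, -9, -5/2]
R3 ← R3 + (3/2)·R2: [0, 0, 0]
R4 ← R4 − (6)·R2: [0, 0, -3/2]
R5 ← R5 + (9/2)·R2: [0, 0, 2]
Swap R3 ↔ R4
R5 ← R5 + (4/3)·R3: [0, 0, 0]
Echelon form has 3 nonzero rows, so rank(P) = 3.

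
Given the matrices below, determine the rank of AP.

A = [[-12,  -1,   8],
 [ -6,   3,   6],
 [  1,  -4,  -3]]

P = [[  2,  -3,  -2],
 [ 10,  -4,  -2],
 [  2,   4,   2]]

2

First compute AP:
[[-18,  72,  42],
 [ 30,  30,  18],
 [-44,   1,   0]]
Now row reduce the product.
R2 ← R2 + (5/3)·R1: [0, 150, 88]
R3 ← R3 − (22/9)·R1: [0, -175, -308/3]
R3 ← R3 + (7/6)·R2: [0, 0, 0]
2 nonzero rows, so rank(AP) = 2.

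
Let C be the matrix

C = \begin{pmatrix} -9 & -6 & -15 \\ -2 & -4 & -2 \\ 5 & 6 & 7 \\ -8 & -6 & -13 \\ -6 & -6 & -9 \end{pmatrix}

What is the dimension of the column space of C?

Row reduce to echelon form.
R2 ← R2 − (2/9)·R1: [0, -8/3, 4/3]
R3 ← R3 + (5/9)·R1: [0, 8/3, -4/3]
R4 ← R4 − (8/9)·R1: [0, -2/3, 1/3]
R5 ← R5 − (2/3)·R1: [0, -2, 1]
R3 ← R3 + R2: [0, 0, 0]
R4 ← R4 − (1/4)·R2: [0, 0, 0]
R5 ← R5 − (3/4)·R2: [0, 0, 0]
Echelon form has 2 nonzero rows, so rank(C) = 2.
The column space has dimension equal to the rank: 2.

2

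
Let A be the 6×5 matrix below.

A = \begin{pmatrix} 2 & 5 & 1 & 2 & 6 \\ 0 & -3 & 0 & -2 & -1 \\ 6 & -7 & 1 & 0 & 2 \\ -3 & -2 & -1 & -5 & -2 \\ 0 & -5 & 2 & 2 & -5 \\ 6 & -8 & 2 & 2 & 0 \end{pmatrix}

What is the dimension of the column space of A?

Row reduce to echelon form.
R3 ← R3 − (3)·R1: [0, -22, -2, -6, -16]
R4 ← R4 + (3/2)·R1: [0, 11/2, 1/2, -2, 7]
R6 ← R6 − (3)·R1: [0, -23, -1, -4, -18]
R3 ← R3 − (22/3)·R2: [0, 0, -2, 26/3, -26/3]
R4 ← R4 + (11/6)·R2: [0, 0, 1/2, -17/3, 31/6]
R5 ← R5 − (5/3)·R2: [0, 0, 2, 16/3, -10/3]
R6 ← R6 − (23/3)·R2: [0, 0, -1, 34/3, -31/3]
R4 ← R4 + (1/4)·R3: [0, 0, 0, -7/2, 3]
R5 ← R5 + R3: [0, 0, 0, 14, -12]
R6 ← R6 − (1/2)·R3: [0, 0, 0, 7, -6]
R5 ← R5 + (4)·R4: [0, 0, 0, 0, 0]
R6 ← R6 + (2)·R4: [0, 0, 0, 0, 0]
Echelon form has 4 nonzero rows, so rank(A) = 4.
The column space has dimension equal to the rank: 4.

4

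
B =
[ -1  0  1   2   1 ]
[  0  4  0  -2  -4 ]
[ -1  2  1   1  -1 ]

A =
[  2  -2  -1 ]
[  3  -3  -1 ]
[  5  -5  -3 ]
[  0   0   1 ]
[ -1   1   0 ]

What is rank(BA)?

First compute BA:
[[  2,  -2,   0],
 [ 16, -16,  -6],
 [ 10, -10,  -3]]
Now row reduce the product.
R2 ← R2 − (8)·R1: [0, 0, -6]
R3 ← R3 − (5)·R1: [0, 0, -3]
R3 ← R3 − (1/2)·R2: [0, 0, 0]
2 nonzero rows, so rank(BA) = 2.

2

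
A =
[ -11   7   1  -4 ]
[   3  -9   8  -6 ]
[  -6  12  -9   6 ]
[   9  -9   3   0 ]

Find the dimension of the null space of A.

Row reduce to echelon form.
R2 ← R2 + (3/11)·R1: [0, -78/11, 91/11, -78/11]
R3 ← R3 − (6/11)·R1: [0, 90/11, -105/11, 90/11]
R4 ← R4 + (9/11)·R1: [0, -36/11, 42/11, -36/11]
R3 ← R3 + (15/13)·R2: [0, 0, 0, 0]
R4 ← R4 − (6/13)·R2: [0, 0, 0, 0]
2 nonzero rows, so rank(A) = 2.
A has 4 columns; by rank–nullity, nullity = 4 − 2 = 2.

2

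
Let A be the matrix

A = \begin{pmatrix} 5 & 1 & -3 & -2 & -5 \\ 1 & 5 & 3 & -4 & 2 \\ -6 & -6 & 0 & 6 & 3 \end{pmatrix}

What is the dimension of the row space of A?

2

Row reduce to echelon form.
R2 ← R2 − (1/5)·R1: [0, 24/5, 18/5, -18/5, 3]
R3 ← R3 + (6/5)·R1: [0, -24/5, -18/5, 18/5, -3]
R3 ← R3 + R2: [0, 0, 0, 0, 0]
Echelon form has 2 nonzero rows, so rank(A) = 2.
The row space has dimension equal to the rank: 2.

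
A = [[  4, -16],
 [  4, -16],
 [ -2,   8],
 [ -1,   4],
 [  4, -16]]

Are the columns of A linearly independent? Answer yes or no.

no

Row reduce A to echelon form.
R2 ← R2 − R1: [0, 0]
R3 ← R3 + (1/2)·R1: [0, 0]
R4 ← R4 + (1/4)·R1: [0, 0]
R5 ← R5 − R1: [0, 0]
1 pivot among 2 columns.
Only 1 < 2 pivot columns, so the columns are linearly dependent.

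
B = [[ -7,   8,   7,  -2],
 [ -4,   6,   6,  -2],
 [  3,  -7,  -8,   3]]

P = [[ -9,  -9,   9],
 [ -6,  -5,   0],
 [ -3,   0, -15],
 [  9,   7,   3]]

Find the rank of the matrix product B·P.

2

First compute BP:
[[-24,   9, -174],
 [-36,  -8, -132],
 [ 66,  29, 156]]
Now row reduce the product.
R2 ← R2 − (3/2)·R1: [0, -43/2, 129]
R3 ← R3 + (11/4)·R1: [0, 215/4, -645/2]
R3 ← R3 + (5/2)·R2: [0, 0, 0]
2 nonzero rows, so rank(BP) = 2.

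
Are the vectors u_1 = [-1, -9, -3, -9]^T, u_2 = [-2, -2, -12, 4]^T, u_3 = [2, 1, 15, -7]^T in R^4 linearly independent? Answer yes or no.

yes

Form the matrix with these vectors as rows and row reduce.
R2 ← R2 − (2)·R1: [0, 16, -6, 22]
R3 ← R3 + (2)·R1: [0, -17, 9, -25]
R3 ← R3 + (17/16)·R2: [0, 0, 21/8, -13/8]
3 nonzero rows, so the 3 vectors span a space of dimension 3.
Since 3 = 3, the vectors are linearly independent.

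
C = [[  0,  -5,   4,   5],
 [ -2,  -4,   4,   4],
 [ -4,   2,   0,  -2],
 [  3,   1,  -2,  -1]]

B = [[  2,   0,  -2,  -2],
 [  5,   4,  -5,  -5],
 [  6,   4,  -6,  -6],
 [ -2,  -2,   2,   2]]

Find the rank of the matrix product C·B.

First compute CB:
[[-11, -14,  11,  11],
 [ -8,  -8,   8,   8],
 [  6,  12,  -6,  -6],
 [  1,  -2,  -1,  -1]]
Now row reduce the product.
R2 ← R2 − (8/11)·R1: [0, 24/11, 0, 0]
R3 ← R3 + (6/11)·R1: [0, 48/11, 0, 0]
R4 ← R4 + (1/11)·R1: [0, -36/11, 0, 0]
R3 ← R3 − (2)·R2: [0, 0, 0, 0]
R4 ← R4 + (3/2)·R2: [0, 0, 0, 0]
2 nonzero rows, so rank(CB) = 2.

2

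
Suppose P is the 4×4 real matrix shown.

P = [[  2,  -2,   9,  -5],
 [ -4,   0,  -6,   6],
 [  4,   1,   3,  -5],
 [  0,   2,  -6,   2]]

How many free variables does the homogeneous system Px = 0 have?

2

Row reduce to echelon form.
R2 ← R2 + (2)·R1: [0, -4, 12, -4]
R3 ← R3 − (2)·R1: [0, 5, -15, 5]
R3 ← R3 + (5/4)·R2: [0, 0, 0, 0]
R4 ← R4 + (1/2)·R2: [0, 0, 0, 0]
2 nonzero rows, so rank(P) = 2.
P has 4 columns; by rank–nullity, nullity = 4 − 2 = 2.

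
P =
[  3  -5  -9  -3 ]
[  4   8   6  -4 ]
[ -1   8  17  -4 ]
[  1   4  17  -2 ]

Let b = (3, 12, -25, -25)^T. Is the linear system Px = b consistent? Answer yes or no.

Row reduce the augmented matrix [P | b].
R2 ← R2 − (4/3)·R1: [0, 44/3, 18, 0, 8]
R3 ← R3 + (1/3)·R1: [0, 19/3, 14, -5, -24]
R4 ← R4 − (1/3)·R1: [0, 17/3, 20, -1, -26]
R3 ← R3 − (19/44)·R2: [0, 0, 137/22, -5, -302/11]
R4 ← R4 − (17/44)·R2: [0, 0, 287/22, -1, -320/11]
R4 ← R4 − (287/137)·R3: [0, 0, 0, 1298/137, 3894/137]
The echelon form has 4 nonzero rows, and every pivot lies in the first 4 columns, so rank(P) = rank([P|b]) = 4.
The system is consistent.

yes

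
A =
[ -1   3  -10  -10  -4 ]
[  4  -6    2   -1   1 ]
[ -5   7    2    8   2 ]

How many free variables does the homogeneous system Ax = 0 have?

2

Row reduce to echelon form.
R2 ← R2 + (4)·R1: [0, 6, -38, -41, -15]
R3 ← R3 − (5)·R1: [0, -8, 52, 58, 22]
R3 ← R3 + (4/3)·R2: [0, 0, 4/3, 10/3, 2]
3 nonzero rows, so rank(A) = 3.
A has 5 columns; by rank–nullity, nullity = 5 − 3 = 2.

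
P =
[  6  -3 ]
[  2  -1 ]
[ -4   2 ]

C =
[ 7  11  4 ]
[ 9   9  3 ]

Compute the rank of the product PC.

1

First compute PC:
[[ 15,  39,  15],
 [  5,  13,   5],
 [-10, -26, -10]]
Now row reduce the product.
R2 ← R2 − (1/3)·R1: [0, 0, 0]
R3 ← R3 + (2/3)·R1: [0, 0, 0]
1 nonzero row, so rank(PC) = 1.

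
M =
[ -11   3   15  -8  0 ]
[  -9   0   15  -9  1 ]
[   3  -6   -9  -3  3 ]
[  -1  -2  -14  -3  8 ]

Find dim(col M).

4

Row reduce to echelon form.
R2 ← R2 − (9/11)·R1: [0, -27/11, 30/11, -27/11, 1]
R3 ← R3 + (3/11)·R1: [0, -57/11, -54/11, -57/11, 3]
R4 ← R4 − (1/11)·R1: [0, -25/11, -169/11, -25/11, 8]
R3 ← R3 − (19/9)·R2: [0, 0, -32/3, 0, 8/9]
R4 ← R4 − (25/27)·R2: [0, 0, -161/9, 0, 191/27]
R4 ← R4 − (161/96)·R3: [0, 0, 0, 0, 67/12]
Echelon form has 4 nonzero rows, so rank(M) = 4.
The column space has dimension equal to the rank: 4.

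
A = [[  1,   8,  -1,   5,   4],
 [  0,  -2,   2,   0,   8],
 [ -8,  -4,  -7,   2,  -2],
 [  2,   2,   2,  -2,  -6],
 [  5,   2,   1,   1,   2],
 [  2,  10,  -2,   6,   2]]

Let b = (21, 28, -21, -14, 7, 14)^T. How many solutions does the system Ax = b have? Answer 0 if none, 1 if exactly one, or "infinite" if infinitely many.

Row reduce the augmented matrix [A | b].
R3 ← R3 + (8)·R1: [0, 60, -15, 42, 30, 147]
R4 ← R4 − (2)·R1: [0, -14, 4, -12, -14, -56]
R5 ← R5 − (5)·R1: [0, -38, 6, -24, -18, -98]
R6 ← R6 − (2)·R1: [0, -6, 0, -4, -6, -28]
R3 ← R3 + (30)·R2: [0, 0, 45, 42, 270, 987]
R4 ← R4 − (7)·R2: [0, 0, -10, -12, -70, -252]
R5 ← R5 − (19)·R2: [0, 0, -32, -24, -170, -630]
R6 ← R6 − (3)·R2: [0, 0, -6, -4, -30, -112]
R4 ← R4 + (2/9)·R3: [0, 0, 0, -8/3, -10, -98/3]
R5 ← R5 + (32/45)·R3: [0, 0, 0, 88/15, 22, 1078/15]
R6 ← R6 + (2/15)·R3: [0, 0, 0, 8/5, 6, 98/5]
R5 ← R5 + (11/5)·R4: [0, 0, 0, 0, 0, 0]
R6 ← R6 + (3/5)·R4: [0, 0, 0, 0, 0, 0]
The echelon form has 4 nonzero rows, and every pivot lies in the first 5 columns, so rank(A) = rank([A|b]) = 4.
The system is consistent.
rank = 4 < 5 unknowns, so there are infinitely many solutions.

infinite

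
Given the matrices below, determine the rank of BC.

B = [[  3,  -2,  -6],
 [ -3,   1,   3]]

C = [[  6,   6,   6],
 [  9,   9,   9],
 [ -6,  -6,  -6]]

First compute BC:
[[ 36,  36,  36],
 [-27, -27, -27]]
Now row reduce the product.
R2 ← R2 + (3/4)·R1: [0, 0, 0]
1 nonzero row, so rank(BC) = 1.

1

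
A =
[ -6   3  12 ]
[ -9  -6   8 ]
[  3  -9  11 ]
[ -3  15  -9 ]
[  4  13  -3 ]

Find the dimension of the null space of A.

0

Row reduce to echelon form.
R2 ← R2 − (3/2)·R1: [0, -21/2, -10]
R3 ← R3 + (1/2)·R1: [0, -15/2, 17]
R4 ← R4 − (1/2)·R1: [0, 27/2, -15]
R5 ← R5 + (2/3)·R1: [0, 15, 5]
R3 ← R3 − (5/7)·R2: [0, 0, 169/7]
R4 ← R4 + (9/7)·R2: [0, 0, -195/7]
R5 ← R5 + (10/7)·R2: [0, 0, -65/7]
R4 ← R4 + (15/13)·R3: [0, 0, 0]
R5 ← R5 + (5/13)·R3: [0, 0, 0]
3 nonzero rows, so rank(A) = 3.
A has 3 columns; by rank–nullity, nullity = 3 − 3 = 0.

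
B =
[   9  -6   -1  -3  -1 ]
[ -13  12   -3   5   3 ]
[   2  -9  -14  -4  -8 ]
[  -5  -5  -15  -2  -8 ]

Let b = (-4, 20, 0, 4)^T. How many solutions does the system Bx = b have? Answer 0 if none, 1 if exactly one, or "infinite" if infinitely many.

Row reduce the augmented matrix [B | b].
R2 ← R2 + (13/9)·R1: [0, 10/3, -40/9, 2/3, 14/9, 128/9]
R3 ← R3 − (2/9)·R1: [0, -23/3, -124/9, -10/3, -70/9, 8/9]
R4 ← R4 + (5/9)·R1: [0, -25/3, -140/9, -11/3, -77/9, 16/9]
R3 ← R3 + (23/10)·R2: [0, 0, -24, -9/5, -21/5, 168/5]
R4 ← R4 + (5/2)·R2: [0, 0, -80/3, -2, -14/3, 112/3]
R4 ← R4 − (10/9)·R3: [0, 0, 0, 0, 0, 0]
The echelon form has 3 nonzero rows, and every pivot lies in the first 5 columns, so rank(B) = rank([B|b]) = 3.
The system is consistent.
rank = 3 < 5 unknowns, so there are infinitely many solutions.

infinite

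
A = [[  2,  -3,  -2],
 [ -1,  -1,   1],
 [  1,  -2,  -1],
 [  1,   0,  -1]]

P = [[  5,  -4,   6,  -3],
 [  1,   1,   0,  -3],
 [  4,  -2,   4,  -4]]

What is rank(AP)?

2

First compute AP:
[[ -1,  -7,   4,  11],
 [ -2,   1,  -2,   2],
 [ -1,  -4,   2,   7],
 [  1,  -2,   2,   1]]
Now row reduce the product.
R2 ← R2 − (2)·R1: [0, 15, -10, -20]
R3 ← R3 − R1: [0, 3, -2, -4]
R4 ← R4 + R1: [0, -9, 6, 12]
R3 ← R3 − (1/5)·R2: [0, 0, 0, 0]
R4 ← R4 + (3/5)·R2: [0, 0, 0, 0]
2 nonzero rows, so rank(AP) = 2.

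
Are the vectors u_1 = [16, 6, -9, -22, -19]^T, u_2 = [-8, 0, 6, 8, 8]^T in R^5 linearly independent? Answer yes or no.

Form the matrix with these vectors as rows and row reduce.
R2 ← R2 + (1/2)·R1: [0, 3, 3/2, -3, -3/2]
2 nonzero rows, so the 2 vectors span a space of dimension 2.
Since 2 = 2, the vectors are linearly independent.

yes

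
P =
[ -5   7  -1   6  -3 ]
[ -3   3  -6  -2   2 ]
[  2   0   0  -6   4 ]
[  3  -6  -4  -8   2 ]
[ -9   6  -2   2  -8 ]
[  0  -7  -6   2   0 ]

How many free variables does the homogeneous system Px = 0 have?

Row reduce to echelon form.
R2 ← R2 − (3/5)·R1: [0, -6/5, -27/5, -28/5, 19/5]
R3 ← R3 + (2/5)·R1: [0, 14/5, -2/5, -18/5, 14/5]
R4 ← R4 + (3/5)·R1: [0, -9/5, -23/5, -22/5, 1/5]
R5 ← R5 − (9/5)·R1: [0, -33/5, -1/5, -44/5, -13/5]
R3 ← R3 + (7/3)·R2: [0, 0, -13, -50/3, 35/3]
R4 ← R4 − (3/2)·R2: [0, 0, 7/2, 4, -11/2]
R5 ← R5 − (11/2)·R2: [0, 0, 59/2, 22, -47/2]
R6 ← R6 − (35/6)·R2: [0, 0, 51/2, 104/3, -133/6]
R4 ← R4 + (7/26)·R3: [0, 0, 0, -19/39, -92/39]
R5 ← R5 + (59/26)·R3: [0, 0, 0, -617/39, 116/39]
R6 ← R6 + (51/26)·R3: [0, 0, 0, 77/39, 28/39]
R5 ← R5 − (617/19)·R4: [0, 0, 0, 0, 1512/19]
R6 ← R6 + (77/19)·R4: [0, 0, 0, 0, -168/19]
R6 ← R6 + (1/9)·R5: [0, 0, 0, 0, 0]
5 nonzero rows, so rank(P) = 5.
P has 5 columns; by rank–nullity, nullity = 5 − 5 = 0.

0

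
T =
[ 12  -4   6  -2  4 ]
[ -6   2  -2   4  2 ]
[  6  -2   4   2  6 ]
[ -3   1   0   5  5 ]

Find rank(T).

Row reduce to echelon form.
R2 ← R2 + (1/2)·R1: [0, 0, 1, 3, 4]
R3 ← R3 − (1/2)·R1: [0, 0, 1, 3, 4]
R4 ← R4 + (1/4)·R1: [0, 0, 3/2, 9/2, 6]
R3 ← R3 − R2: [0, 0, 0, 0, 0]
R4 ← R4 − (3/2)·R2: [0, 0, 0, 0, 0]
Echelon form has 2 nonzero rows, so rank(T) = 2.

2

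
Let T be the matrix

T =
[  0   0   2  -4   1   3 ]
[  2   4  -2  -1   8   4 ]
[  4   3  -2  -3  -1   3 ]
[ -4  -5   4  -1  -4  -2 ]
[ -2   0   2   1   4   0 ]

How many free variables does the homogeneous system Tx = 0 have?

2

Row reduce to echelon form.
Swap R1 ↔ R2
R3 ← R3 − (2)·R1: [0, -5, 2, -1, -17, -5]
R4 ← R4 + (2)·R1: [0, 3, 0, -3, 12, 6]
R5 ← R5 + R1: [0, 4, 0, 0, 12, 4]
Swap R2 ↔ R3
R4 ← R4 + (3/5)·R2: [0, 0, 6/5, -18/5, 9/5, 3]
R5 ← R5 + (4/5)·R2: [0, 0, 8/5, -4/5, -8/5, 0]
R4 ← R4 − (3/5)·R3: [0, 0, 0, -6/5, 6/5, 6/5]
R5 ← R5 − (4/5)·R3: [0, 0, 0, 12/5, -12/5, -12/5]
R5 ← R5 + (2)·R4: [0, 0, 0, 0, 0, 0]
4 nonzero rows, so rank(T) = 4.
T has 6 columns; by rank–nullity, nullity = 6 − 4 = 2.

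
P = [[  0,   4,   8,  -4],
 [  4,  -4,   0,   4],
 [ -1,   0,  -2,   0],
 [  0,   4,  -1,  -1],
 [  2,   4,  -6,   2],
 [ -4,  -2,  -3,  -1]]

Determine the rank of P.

Row reduce to echelon form.
Swap R1 ↔ R2
R3 ← R3 + (1/4)·R1: [0, -1, -2, 1]
R5 ← R5 − (1/2)·R1: [0, 6, -6, 0]
R6 ← R6 + R1: [0, -6, -3, 3]
R3 ← R3 + (1/4)·R2: [0, 0, 0, 0]
R4 ← R4 − R2: [0, 0, -9, 3]
R5 ← R5 − (3/2)·R2: [0, 0, -18, 6]
R6 ← R6 + (3/2)·R2: [0, 0, 9, -3]
Swap R3 ↔ R4
R5 ← R5 − (2)·R3: [0, 0, 0, 0]
R6 ← R6 + R3: [0, 0, 0, 0]
Echelon form has 3 nonzero rows, so rank(P) = 3.

3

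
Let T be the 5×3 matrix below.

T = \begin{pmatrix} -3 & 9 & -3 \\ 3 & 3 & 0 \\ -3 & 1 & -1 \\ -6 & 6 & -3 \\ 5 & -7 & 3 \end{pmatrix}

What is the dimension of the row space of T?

2

Row reduce to echelon form.
R2 ← R2 + R1: [0, 12, -3]
R3 ← R3 − R1: [0, -8, 2]
R4 ← R4 − (2)·R1: [0, -12, 3]
R5 ← R5 + (5/3)·R1: [0, 8, -2]
R3 ← R3 + (2/3)·R2: [0, 0, 0]
R4 ← R4 + R2: [0, 0, 0]
R5 ← R5 − (2/3)·R2: [0, 0, 0]
Echelon form has 2 nonzero rows, so rank(T) = 2.
The row space has dimension equal to the rank: 2.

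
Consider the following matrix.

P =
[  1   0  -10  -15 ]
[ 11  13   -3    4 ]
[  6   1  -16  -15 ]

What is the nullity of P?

Row reduce to echelon form.
R2 ← R2 − (11)·R1: [0, 13, 107, 169]
R3 ← R3 − (6)·R1: [0, 1, 44, 75]
R3 ← R3 − (1/13)·R2: [0, 0, 465/13, 62]
3 nonzero rows, so rank(P) = 3.
P has 4 columns; by rank–nullity, nullity = 4 − 3 = 1.

1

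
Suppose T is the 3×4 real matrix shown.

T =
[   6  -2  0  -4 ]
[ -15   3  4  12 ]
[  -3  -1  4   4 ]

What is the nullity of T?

Row reduce to echelon form.
R2 ← R2 + (5/2)·R1: [0, -2, 4, 2]
R3 ← R3 + (1/2)·R1: [0, -2, 4, 2]
R3 ← R3 − R2: [0, 0, 0, 0]
2 nonzero rows, so rank(T) = 2.
T has 4 columns; by rank–nullity, nullity = 4 − 2 = 2.

2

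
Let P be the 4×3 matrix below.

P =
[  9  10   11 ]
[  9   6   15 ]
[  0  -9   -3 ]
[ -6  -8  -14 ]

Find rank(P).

Row reduce to echelon form.
R2 ← R2 − R1: [0, -4, 4]
R4 ← R4 + (2/3)·R1: [0, -4/3, -20/3]
R3 ← R3 − (9/4)·R2: [0, 0, -12]
R4 ← R4 − (1/3)·R2: [0, 0, -8]
R4 ← R4 − (2/3)·R3: [0, 0, 0]
Echelon form has 3 nonzero rows, so rank(P) = 3.

3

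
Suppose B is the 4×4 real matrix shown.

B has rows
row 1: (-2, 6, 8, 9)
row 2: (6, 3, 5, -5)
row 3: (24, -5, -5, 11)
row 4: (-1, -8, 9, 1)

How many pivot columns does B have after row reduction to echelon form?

4

Row reduce to echelon form.
R2 ← R2 + (3)·R1: [0, 21, 29, 22]
R3 ← R3 + (12)·R1: [0, 67, 91, 119]
R4 ← R4 − (1/2)·R1: [0, -11, 5, -7/2]
R3 ← R3 − (67/21)·R2: [0, 0, -32/21, 1025/21]
R4 ← R4 + (11/21)·R2: [0, 0, 424/21, 337/42]
R4 ← R4 + (53/4)·R3: [0, 0, 0, 2619/4]
Echelon form has 4 nonzero rows, so rank(B) = 4.
Each nonzero row contributes one pivot column: 4 pivot columns.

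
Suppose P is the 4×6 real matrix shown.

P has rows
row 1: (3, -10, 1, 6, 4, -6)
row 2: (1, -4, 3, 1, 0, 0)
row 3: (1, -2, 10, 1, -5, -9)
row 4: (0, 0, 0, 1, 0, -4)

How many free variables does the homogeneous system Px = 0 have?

Row reduce to echelon form.
R2 ← R2 − (1/3)·R1: [0, -2/3, 8/3, -1, -4/3, 2]
R3 ← R3 − (1/3)·R1: [0, 4/3, 29/3, -1, -19/3, -7]
R3 ← R3 + (2)·R2: [0, 0, 15, -3, -9, -3]
4 nonzero rows, so rank(P) = 4.
P has 6 columns; by rank–nullity, nullity = 6 − 4 = 2.

2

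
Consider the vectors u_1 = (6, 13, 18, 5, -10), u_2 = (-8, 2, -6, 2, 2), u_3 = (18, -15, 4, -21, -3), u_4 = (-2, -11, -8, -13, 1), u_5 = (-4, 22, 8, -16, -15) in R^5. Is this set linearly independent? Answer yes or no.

no

Form the matrix with these vectors as rows and row reduce.
R2 ← R2 + (4/3)·R1: [0, 58/3, 18, 26/3, -34/3]
R3 ← R3 − (3)·R1: [0, -54, -50, -36, 27]
R4 ← R4 + (1/3)·R1: [0, -20/3, -2, -34/3, -7/3]
R5 ← R5 + (2/3)·R1: [0, 92/3, 20, -38/3, -65/3]
R3 ← R3 + (81/29)·R2: [0, 0, 8/29, -342/29, -135/29]
R4 ← R4 + (10/29)·R2: [0, 0, 122/29, -242/29, -181/29]
R5 ← R5 − (46/29)·R2: [0, 0, -248/29, -766/29, -107/29]
R4 ← R4 − (61/4)·R3: [0, 0, 0, 343/2, 259/4]
R5 ← R5 + (31)·R3: [0, 0, 0, -392, -148]
R5 ← R5 + (16/7)·R4: [0, 0, 0, 0, 0]
4 nonzero rows, so the 5 vectors span a space of dimension 4.
Since 4 < 5, the vectors are linearly dependent.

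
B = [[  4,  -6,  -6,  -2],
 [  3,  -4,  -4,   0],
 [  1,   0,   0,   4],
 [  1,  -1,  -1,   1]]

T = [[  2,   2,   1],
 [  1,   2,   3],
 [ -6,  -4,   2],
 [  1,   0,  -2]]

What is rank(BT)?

2

First compute BT:
[[ 36,  20, -22],
 [ 26,  14, -17],
 [  6,   2,  -7],
 [  8,   4,  -6]]
Now row reduce the product.
R2 ← R2 − (13/18)·R1: [0, -4/9, -10/9]
R3 ← R3 − (1/6)·R1: [0, -4/3, -10/3]
R4 ← R4 − (2/9)·R1: [0, -4/9, -10/9]
R3 ← R3 − (3)·R2: [0, 0, 0]
R4 ← R4 − R2: [0, 0, 0]
2 nonzero rows, so rank(BT) = 2.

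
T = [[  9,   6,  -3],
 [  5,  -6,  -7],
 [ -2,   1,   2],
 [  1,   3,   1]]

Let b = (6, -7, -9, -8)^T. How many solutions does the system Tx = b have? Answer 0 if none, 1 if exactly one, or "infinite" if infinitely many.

0

Row reduce the augmented matrix [T | b].
R2 ← R2 − (5/9)·R1: [0, -28/3, -16/3, -31/3]
R3 ← R3 + (2/9)·R1: [0, 7/3, 4/3, -23/3]
R4 ← R4 − (1/9)·R1: [0, 7/3, 4/3, -26/3]
R3 ← R3 + (1/4)·R2: [0, 0, 0, -41/4]
R4 ← R4 + (1/4)·R2: [0, 0, 0, -45/4]
R4 ← R4 − (45/41)·R3: [0, 0, 0, 0]
The echelon form has 3 nonzero rows; the last pivot sits in the augmented column, so rank(T) = 2 but rank([T|b]) = 3.
Since the ranks differ, the system is inconsistent.
It has no solutions.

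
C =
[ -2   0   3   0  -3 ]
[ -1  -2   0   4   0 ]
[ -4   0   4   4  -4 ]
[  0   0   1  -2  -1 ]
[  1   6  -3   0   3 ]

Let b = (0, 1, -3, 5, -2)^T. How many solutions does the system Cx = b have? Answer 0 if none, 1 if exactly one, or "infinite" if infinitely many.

0

Row reduce the augmented matrix [C | b].
R2 ← R2 − (1/2)·R1: [0, -2, -3/2, 4, 3/2, 1]
R3 ← R3 − (2)·R1: [0, 0, -2, 4, 2, -3]
R5 ← R5 + (1/2)·R1: [0, 6, -3/2, 0, 3/2, -2]
R5 ← R5 + (3)·R2: [0, 0, -6, 12, 6, 1]
R4 ← R4 + (1/2)·R3: [0, 0, 0, 0, 0, 7/2]
R5 ← R5 − (3)·R3: [0, 0, 0, 0, 0, 10]
R5 ← R5 − (20/7)·R4: [0, 0, 0, 0, 0, 0]
The echelon form has 4 nonzero rows; the last pivot sits in the augmented column, so rank(C) = 3 but rank([C|b]) = 4.
Since the ranks differ, the system is inconsistent.
It has no solutions.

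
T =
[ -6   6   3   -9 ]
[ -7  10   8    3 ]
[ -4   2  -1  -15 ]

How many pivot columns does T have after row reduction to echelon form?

2

Row reduce to echelon form.
R2 ← R2 − (7/6)·R1: [0, 3, 9/2, 27/2]
R3 ← R3 − (2/3)·R1: [0, -2, -3, -9]
R3 ← R3 + (2/3)·R2: [0, 0, 0, 0]
Echelon form has 2 nonzero rows, so rank(T) = 2.
Each nonzero row contributes one pivot column: 2 pivot columns.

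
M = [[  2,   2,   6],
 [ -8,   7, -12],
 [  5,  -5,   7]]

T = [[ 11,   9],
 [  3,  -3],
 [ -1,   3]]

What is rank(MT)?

2

First compute MT:
[[ 22,  30],
 [-55, -129],
 [ 33,  81]]
Now row reduce the product.
R2 ← R2 + (5/2)·R1: [0, -54]
R3 ← R3 − (3/2)·R1: [0, 36]
R3 ← R3 + (2/3)·R2: [0, 0]
2 nonzero rows, so rank(MT) = 2.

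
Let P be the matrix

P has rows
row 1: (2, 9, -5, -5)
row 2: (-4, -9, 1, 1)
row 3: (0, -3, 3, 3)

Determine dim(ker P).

Row reduce to echelon form.
R2 ← R2 + (2)·R1: [0, 9, -9, -9]
R3 ← R3 + (1/3)·R2: [0, 0, 0, 0]
2 nonzero rows, so rank(P) = 2.
P has 4 columns; by rank–nullity, nullity = 4 − 2 = 2.

2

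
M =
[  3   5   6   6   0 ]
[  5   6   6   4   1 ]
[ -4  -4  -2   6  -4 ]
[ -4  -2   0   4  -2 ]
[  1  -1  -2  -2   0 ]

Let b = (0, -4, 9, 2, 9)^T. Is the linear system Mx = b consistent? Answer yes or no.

Row reduce the augmented matrix [M | b].
R2 ← R2 − (5/3)·R1: [0, -7/3, -4, -6, 1, -4]
R3 ← R3 + (4/3)·R1: [0, 8/3, 6, 14, -4, 9]
R4 ← R4 + (4/3)·R1: [0, 14/3, 8, 12, -2, 2]
R5 ← R5 − (1/3)·R1: [0, -8/3, -4, -4, 0, 9]
R3 ← R3 + (8/7)·R2: [0, 0, 10/7, 50/7, -20/7, 31/7]
R4 ← R4 + (2)·R2: [0, 0, 0, 0, 0, -6]
R5 ← R5 − (8/7)·R2: [0, 0, 4/7, 20/7, -8/7, 95/7]
R5 ← R5 − (2/5)·R3: [0, 0, 0, 0, 0, 59/5]
R5 ← R5 + (59/30)·R4: [0, 0, 0, 0, 0, 0]
The echelon form has 4 nonzero rows; the last pivot sits in the augmented column, so rank(M) = 3 but rank([M|b]) = 4.
Since the ranks differ, the system is inconsistent.

no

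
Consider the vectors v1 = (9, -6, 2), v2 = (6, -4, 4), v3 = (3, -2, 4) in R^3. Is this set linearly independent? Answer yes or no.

no

Form the matrix with these vectors as rows and row reduce.
R2 ← R2 − (2/3)·R1: [0, 0, 8/3]
R3 ← R3 − (1/3)·R1: [0, 0, 10/3]
R3 ← R3 − (5/4)·R2: [0, 0, 0]
2 nonzero rows, so the 3 vectors span a space of dimension 2.
Since 2 < 3, the vectors are linearly dependent.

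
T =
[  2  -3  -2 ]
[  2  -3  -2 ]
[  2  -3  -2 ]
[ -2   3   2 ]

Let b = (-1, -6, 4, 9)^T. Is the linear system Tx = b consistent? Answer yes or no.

no

Row reduce the augmented matrix [T | b].
R2 ← R2 − R1: [0, 0, 0, -5]
R3 ← R3 − R1: [0, 0, 0, 5]
R4 ← R4 + R1: [0, 0, 0, 8]
R3 ← R3 + R2: [0, 0, 0, 0]
R4 ← R4 + (8/5)·R2: [0, 0, 0, 0]
The echelon form has 2 nonzero rows; the last pivot sits in the augmented column, so rank(T) = 1 but rank([T|b]) = 2.
Since the ranks differ, the system is inconsistent.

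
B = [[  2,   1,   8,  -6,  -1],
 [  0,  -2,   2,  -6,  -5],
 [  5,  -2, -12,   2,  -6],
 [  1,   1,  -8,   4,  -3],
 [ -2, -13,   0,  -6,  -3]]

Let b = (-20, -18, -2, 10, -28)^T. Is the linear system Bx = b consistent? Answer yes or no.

Row reduce the augmented matrix [B | b].
R3 ← R3 − (5/2)·R1: [0, -9/2, -32, 17, -7/2, 48]
R4 ← R4 − (1/2)·R1: [0, 1/2, -12, 7, -5/2, 20]
R5 ← R5 + R1: [0, -12, 8, -12, -4, -48]
R3 ← R3 − (9/4)·R2: [0, 0, -73/2, 61/2, 31/4, 177/2]
R4 ← R4 + (1/4)·R2: [0, 0, -23/2, 11/2, -15/4, 31/2]
R5 ← R5 − (6)·R2: [0, 0, -4, 24, 26, 60]
R4 ← R4 − (23/73)·R3: [0, 0, 0, -300/73, -452/73, -904/73]
R5 ← R5 − (8/73)·R3: [0, 0, 0, 1508/73, 1836/73, 3672/73]
R5 ← R5 + (377/75)·R4: [0, 0, 0, 0, -448/75, -896/75]
The echelon form has 5 nonzero rows, and every pivot lies in the first 5 columns, so rank(B) = rank([B|b]) = 5.
The system is consistent.

yes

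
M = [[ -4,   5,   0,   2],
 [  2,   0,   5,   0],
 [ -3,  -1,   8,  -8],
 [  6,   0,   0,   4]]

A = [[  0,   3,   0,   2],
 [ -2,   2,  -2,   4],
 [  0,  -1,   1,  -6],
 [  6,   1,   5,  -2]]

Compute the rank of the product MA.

First compute MA:
[[  2,   0,   0,   8],
 [  0,   1,   5, -26],
 [-46, -27, -30, -42],
 [ 24,  22,  20,   4]]
Now row reduce the product.
R3 ← R3 + (23)·R1: [0, -27, -30, 142]
R4 ← R4 − (12)·R1: [0, 22, 20, -92]
R3 ← R3 + (27)·R2: [0, 0, 105, -560]
R4 ← R4 − (22)·R2: [0, 0, -90, 480]
R4 ← R4 + (6/7)·R3: [0, 0, 0, 0]
3 nonzero rows, so rank(MA) = 3.

3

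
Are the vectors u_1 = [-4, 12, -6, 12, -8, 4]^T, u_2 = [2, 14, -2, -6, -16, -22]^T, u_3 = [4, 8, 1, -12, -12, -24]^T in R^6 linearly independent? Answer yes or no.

no

Form the matrix with these vectors as rows and row reduce.
R2 ← R2 + (1/2)·R1: [0, 20, -5, 0, -20, -20]
R3 ← R3 + R1: [0, 20, -5, 0, -20, -20]
R3 ← R3 − R2: [0, 0, 0, 0, 0, 0]
2 nonzero rows, so the 3 vectors span a space of dimension 2.
Since 2 < 3, the vectors are linearly dependent.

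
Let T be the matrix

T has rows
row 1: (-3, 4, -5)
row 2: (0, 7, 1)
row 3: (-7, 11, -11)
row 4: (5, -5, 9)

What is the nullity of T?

Row reduce to echelon form.
R3 ← R3 − (7/3)·R1: [0, 5/3, 2/3]
R4 ← R4 + (5/3)·R1: [0, 5/3, 2/3]
R3 ← R3 − (5/21)·R2: [0, 0, 3/7]
R4 ← R4 − (5/21)·R2: [0, 0, 3/7]
R4 ← R4 − R3: [0, 0, 0]
3 nonzero rows, so rank(T) = 3.
T has 3 columns; by rank–nullity, nullity = 3 − 3 = 0.

0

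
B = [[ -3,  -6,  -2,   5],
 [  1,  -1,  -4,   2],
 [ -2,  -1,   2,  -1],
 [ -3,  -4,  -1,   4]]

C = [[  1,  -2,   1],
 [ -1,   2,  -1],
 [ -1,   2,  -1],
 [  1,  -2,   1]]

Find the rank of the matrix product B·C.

1

First compute BC:
[[ 10, -20,  10],
 [  8, -16,   8],
 [ -4,   8,  -4],
 [  6, -12,   6]]
Now row reduce the product.
R2 ← R2 − (4/5)·R1: [0, 0, 0]
R3 ← R3 + (2/5)·R1: [0, 0, 0]
R4 ← R4 − (3/5)·R1: [0, 0, 0]
1 nonzero row, so rank(BC) = 1.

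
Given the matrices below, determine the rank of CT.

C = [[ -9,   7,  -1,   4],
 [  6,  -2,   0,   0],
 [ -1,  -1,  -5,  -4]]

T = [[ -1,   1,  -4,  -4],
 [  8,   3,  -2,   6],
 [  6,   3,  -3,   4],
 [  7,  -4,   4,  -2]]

3

First compute CT:
[[ 87,  -7,  41,  66],
 [-22,   0, -20, -36],
 [-65,  -3,   5, -14]]
Now row reduce the product.
R2 ← R2 + (22/87)·R1: [0, -154/87, -838/87, -560/29]
R3 ← R3 + (65/87)·R1: [0, -716/87, 3100/87, 1024/29]
R3 ← R3 − (358/77)·R2: [0, 0, 6192/77, 1376/11]
3 nonzero rows, so rank(CT) = 3.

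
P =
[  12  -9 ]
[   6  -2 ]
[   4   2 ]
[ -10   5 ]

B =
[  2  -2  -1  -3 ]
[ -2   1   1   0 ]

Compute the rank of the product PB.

2

First compute PB:
[[ 42, -33, -21, -36],
 [ 16, -14,  -8, -18],
 [  4,  -6,  -2, -12],
 [-30,  25,  15,  30]]
Now row reduce the product.
R2 ← R2 − (8/21)·R1: [0, -10/7, 0, -30/7]
R3 ← R3 − (2/21)·R1: [0, -20/7, 0, -60/7]
R4 ← R4 + (5/7)·R1: [0, 10/7, 0, 30/7]
R3 ← R3 − (2)·R2: [0, 0, 0, 0]
R4 ← R4 + R2: [0, 0, 0, 0]
2 nonzero rows, so rank(PB) = 2.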